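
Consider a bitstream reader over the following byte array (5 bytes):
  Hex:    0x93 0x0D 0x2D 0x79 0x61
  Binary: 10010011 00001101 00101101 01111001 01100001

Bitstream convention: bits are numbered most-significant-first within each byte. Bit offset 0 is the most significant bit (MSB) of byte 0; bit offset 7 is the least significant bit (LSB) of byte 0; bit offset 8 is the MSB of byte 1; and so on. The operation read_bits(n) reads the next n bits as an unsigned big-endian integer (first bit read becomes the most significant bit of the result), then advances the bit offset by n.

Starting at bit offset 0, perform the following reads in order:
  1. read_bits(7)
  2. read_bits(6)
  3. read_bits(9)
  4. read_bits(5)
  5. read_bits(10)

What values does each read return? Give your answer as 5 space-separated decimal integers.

Read 1: bits[0:7] width=7 -> value=73 (bin 1001001); offset now 7 = byte 0 bit 7; 33 bits remain
Read 2: bits[7:13] width=6 -> value=33 (bin 100001); offset now 13 = byte 1 bit 5; 27 bits remain
Read 3: bits[13:22] width=9 -> value=331 (bin 101001011); offset now 22 = byte 2 bit 6; 18 bits remain
Read 4: bits[22:27] width=5 -> value=11 (bin 01011); offset now 27 = byte 3 bit 3; 13 bits remain
Read 5: bits[27:37] width=10 -> value=812 (bin 1100101100); offset now 37 = byte 4 bit 5; 3 bits remain

Answer: 73 33 331 11 812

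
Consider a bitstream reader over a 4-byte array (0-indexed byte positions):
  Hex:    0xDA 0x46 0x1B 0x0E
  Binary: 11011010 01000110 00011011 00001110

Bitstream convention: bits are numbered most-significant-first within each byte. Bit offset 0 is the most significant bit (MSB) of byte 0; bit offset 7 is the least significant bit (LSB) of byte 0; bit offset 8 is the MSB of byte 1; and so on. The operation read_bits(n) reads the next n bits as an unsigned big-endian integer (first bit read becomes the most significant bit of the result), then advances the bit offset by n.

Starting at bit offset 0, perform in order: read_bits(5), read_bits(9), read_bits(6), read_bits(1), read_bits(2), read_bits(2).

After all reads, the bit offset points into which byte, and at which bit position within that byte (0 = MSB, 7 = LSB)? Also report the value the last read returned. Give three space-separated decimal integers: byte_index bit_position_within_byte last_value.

Answer: 3 1 2

Derivation:
Read 1: bits[0:5] width=5 -> value=27 (bin 11011); offset now 5 = byte 0 bit 5; 27 bits remain
Read 2: bits[5:14] width=9 -> value=145 (bin 010010001); offset now 14 = byte 1 bit 6; 18 bits remain
Read 3: bits[14:20] width=6 -> value=33 (bin 100001); offset now 20 = byte 2 bit 4; 12 bits remain
Read 4: bits[20:21] width=1 -> value=1 (bin 1); offset now 21 = byte 2 bit 5; 11 bits remain
Read 5: bits[21:23] width=2 -> value=1 (bin 01); offset now 23 = byte 2 bit 7; 9 bits remain
Read 6: bits[23:25] width=2 -> value=2 (bin 10); offset now 25 = byte 3 bit 1; 7 bits remain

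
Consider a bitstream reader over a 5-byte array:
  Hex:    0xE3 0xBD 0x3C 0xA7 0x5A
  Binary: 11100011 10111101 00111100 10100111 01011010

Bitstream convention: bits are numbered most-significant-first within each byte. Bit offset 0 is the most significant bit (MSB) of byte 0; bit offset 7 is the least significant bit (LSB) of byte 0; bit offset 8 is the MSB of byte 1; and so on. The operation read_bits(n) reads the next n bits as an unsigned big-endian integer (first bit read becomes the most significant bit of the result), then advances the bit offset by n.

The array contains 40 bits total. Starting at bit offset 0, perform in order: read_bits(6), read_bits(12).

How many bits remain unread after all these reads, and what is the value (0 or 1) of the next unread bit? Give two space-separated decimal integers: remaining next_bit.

Answer: 22 1

Derivation:
Read 1: bits[0:6] width=6 -> value=56 (bin 111000); offset now 6 = byte 0 bit 6; 34 bits remain
Read 2: bits[6:18] width=12 -> value=3828 (bin 111011110100); offset now 18 = byte 2 bit 2; 22 bits remain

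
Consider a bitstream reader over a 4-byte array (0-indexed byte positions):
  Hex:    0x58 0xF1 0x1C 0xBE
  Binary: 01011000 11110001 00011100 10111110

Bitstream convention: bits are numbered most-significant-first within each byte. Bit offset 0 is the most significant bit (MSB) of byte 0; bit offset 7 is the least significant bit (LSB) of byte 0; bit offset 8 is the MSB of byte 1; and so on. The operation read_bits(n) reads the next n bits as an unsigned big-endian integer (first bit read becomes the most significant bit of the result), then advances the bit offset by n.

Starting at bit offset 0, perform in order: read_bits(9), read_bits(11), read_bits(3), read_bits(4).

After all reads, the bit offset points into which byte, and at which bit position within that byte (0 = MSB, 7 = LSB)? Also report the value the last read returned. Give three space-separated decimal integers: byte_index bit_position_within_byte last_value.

Answer: 3 3 5

Derivation:
Read 1: bits[0:9] width=9 -> value=177 (bin 010110001); offset now 9 = byte 1 bit 1; 23 bits remain
Read 2: bits[9:20] width=11 -> value=1809 (bin 11100010001); offset now 20 = byte 2 bit 4; 12 bits remain
Read 3: bits[20:23] width=3 -> value=6 (bin 110); offset now 23 = byte 2 bit 7; 9 bits remain
Read 4: bits[23:27] width=4 -> value=5 (bin 0101); offset now 27 = byte 3 bit 3; 5 bits remain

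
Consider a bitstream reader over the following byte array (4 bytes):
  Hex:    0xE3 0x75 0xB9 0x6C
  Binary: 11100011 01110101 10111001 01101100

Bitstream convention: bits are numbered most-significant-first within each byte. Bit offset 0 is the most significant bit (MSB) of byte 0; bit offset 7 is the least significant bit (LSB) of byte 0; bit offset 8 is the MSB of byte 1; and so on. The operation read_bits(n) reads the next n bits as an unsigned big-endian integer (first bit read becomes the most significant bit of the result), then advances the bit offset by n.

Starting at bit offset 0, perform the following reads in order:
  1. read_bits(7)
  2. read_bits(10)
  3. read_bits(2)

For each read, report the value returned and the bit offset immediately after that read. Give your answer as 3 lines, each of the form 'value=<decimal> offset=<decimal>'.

Answer: value=113 offset=7
value=747 offset=17
value=1 offset=19

Derivation:
Read 1: bits[0:7] width=7 -> value=113 (bin 1110001); offset now 7 = byte 0 bit 7; 25 bits remain
Read 2: bits[7:17] width=10 -> value=747 (bin 1011101011); offset now 17 = byte 2 bit 1; 15 bits remain
Read 3: bits[17:19] width=2 -> value=1 (bin 01); offset now 19 = byte 2 bit 3; 13 bits remain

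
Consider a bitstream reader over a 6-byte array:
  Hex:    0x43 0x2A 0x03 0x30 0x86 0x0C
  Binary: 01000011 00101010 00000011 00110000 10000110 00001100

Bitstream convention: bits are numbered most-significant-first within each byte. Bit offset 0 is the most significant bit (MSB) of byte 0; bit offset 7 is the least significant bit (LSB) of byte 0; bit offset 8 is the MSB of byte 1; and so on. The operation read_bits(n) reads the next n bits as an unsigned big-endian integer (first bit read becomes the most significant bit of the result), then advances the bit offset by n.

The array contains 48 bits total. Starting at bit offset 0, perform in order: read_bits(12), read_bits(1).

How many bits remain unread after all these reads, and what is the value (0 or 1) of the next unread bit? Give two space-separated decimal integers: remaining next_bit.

Answer: 35 0

Derivation:
Read 1: bits[0:12] width=12 -> value=1074 (bin 010000110010); offset now 12 = byte 1 bit 4; 36 bits remain
Read 2: bits[12:13] width=1 -> value=1 (bin 1); offset now 13 = byte 1 bit 5; 35 bits remain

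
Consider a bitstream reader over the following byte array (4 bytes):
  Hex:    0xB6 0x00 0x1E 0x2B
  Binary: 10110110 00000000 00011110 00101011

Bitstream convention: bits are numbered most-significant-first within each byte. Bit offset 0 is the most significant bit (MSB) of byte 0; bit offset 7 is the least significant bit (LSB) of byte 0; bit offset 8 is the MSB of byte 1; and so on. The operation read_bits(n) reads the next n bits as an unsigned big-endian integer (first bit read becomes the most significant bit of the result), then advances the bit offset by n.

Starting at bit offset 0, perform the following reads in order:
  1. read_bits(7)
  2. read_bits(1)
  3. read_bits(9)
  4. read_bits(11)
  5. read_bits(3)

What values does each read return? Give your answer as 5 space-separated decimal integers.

Answer: 91 0 0 482 5

Derivation:
Read 1: bits[0:7] width=7 -> value=91 (bin 1011011); offset now 7 = byte 0 bit 7; 25 bits remain
Read 2: bits[7:8] width=1 -> value=0 (bin 0); offset now 8 = byte 1 bit 0; 24 bits remain
Read 3: bits[8:17] width=9 -> value=0 (bin 000000000); offset now 17 = byte 2 bit 1; 15 bits remain
Read 4: bits[17:28] width=11 -> value=482 (bin 00111100010); offset now 28 = byte 3 bit 4; 4 bits remain
Read 5: bits[28:31] width=3 -> value=5 (bin 101); offset now 31 = byte 3 bit 7; 1 bits remain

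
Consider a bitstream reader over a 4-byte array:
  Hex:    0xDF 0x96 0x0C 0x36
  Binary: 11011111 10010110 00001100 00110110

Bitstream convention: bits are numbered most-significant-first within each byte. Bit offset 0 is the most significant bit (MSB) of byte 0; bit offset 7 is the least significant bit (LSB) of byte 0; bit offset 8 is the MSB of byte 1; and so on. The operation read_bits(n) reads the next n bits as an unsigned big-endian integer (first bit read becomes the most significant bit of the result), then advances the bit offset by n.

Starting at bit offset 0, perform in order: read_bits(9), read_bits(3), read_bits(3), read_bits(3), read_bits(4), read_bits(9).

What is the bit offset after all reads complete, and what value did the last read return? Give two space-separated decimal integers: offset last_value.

Read 1: bits[0:9] width=9 -> value=447 (bin 110111111); offset now 9 = byte 1 bit 1; 23 bits remain
Read 2: bits[9:12] width=3 -> value=1 (bin 001); offset now 12 = byte 1 bit 4; 20 bits remain
Read 3: bits[12:15] width=3 -> value=3 (bin 011); offset now 15 = byte 1 bit 7; 17 bits remain
Read 4: bits[15:18] width=3 -> value=0 (bin 000); offset now 18 = byte 2 bit 2; 14 bits remain
Read 5: bits[18:22] width=4 -> value=3 (bin 0011); offset now 22 = byte 2 bit 6; 10 bits remain
Read 6: bits[22:31] width=9 -> value=27 (bin 000011011); offset now 31 = byte 3 bit 7; 1 bits remain

Answer: 31 27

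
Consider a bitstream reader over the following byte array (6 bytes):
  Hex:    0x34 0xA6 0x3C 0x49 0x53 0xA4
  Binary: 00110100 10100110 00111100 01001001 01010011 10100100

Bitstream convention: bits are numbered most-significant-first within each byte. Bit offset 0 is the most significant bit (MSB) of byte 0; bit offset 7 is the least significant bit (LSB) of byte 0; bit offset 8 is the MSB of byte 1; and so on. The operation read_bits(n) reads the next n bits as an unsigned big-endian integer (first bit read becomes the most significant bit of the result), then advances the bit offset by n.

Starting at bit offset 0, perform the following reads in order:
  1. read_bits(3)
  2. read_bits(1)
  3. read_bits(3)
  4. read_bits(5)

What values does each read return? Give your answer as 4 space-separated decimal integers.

Answer: 1 1 2 10

Derivation:
Read 1: bits[0:3] width=3 -> value=1 (bin 001); offset now 3 = byte 0 bit 3; 45 bits remain
Read 2: bits[3:4] width=1 -> value=1 (bin 1); offset now 4 = byte 0 bit 4; 44 bits remain
Read 3: bits[4:7] width=3 -> value=2 (bin 010); offset now 7 = byte 0 bit 7; 41 bits remain
Read 4: bits[7:12] width=5 -> value=10 (bin 01010); offset now 12 = byte 1 bit 4; 36 bits remain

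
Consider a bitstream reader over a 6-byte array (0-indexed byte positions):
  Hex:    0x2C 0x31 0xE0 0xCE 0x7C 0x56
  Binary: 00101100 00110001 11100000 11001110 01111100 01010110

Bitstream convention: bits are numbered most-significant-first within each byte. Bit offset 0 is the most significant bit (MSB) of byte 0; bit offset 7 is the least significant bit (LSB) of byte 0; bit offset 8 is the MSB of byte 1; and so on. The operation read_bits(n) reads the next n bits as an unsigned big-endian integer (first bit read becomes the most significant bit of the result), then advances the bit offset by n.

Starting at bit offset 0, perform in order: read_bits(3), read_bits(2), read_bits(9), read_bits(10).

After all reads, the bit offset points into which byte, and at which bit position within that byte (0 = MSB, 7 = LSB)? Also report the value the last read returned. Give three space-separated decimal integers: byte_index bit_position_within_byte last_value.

Answer: 3 0 480

Derivation:
Read 1: bits[0:3] width=3 -> value=1 (bin 001); offset now 3 = byte 0 bit 3; 45 bits remain
Read 2: bits[3:5] width=2 -> value=1 (bin 01); offset now 5 = byte 0 bit 5; 43 bits remain
Read 3: bits[5:14] width=9 -> value=268 (bin 100001100); offset now 14 = byte 1 bit 6; 34 bits remain
Read 4: bits[14:24] width=10 -> value=480 (bin 0111100000); offset now 24 = byte 3 bit 0; 24 bits remain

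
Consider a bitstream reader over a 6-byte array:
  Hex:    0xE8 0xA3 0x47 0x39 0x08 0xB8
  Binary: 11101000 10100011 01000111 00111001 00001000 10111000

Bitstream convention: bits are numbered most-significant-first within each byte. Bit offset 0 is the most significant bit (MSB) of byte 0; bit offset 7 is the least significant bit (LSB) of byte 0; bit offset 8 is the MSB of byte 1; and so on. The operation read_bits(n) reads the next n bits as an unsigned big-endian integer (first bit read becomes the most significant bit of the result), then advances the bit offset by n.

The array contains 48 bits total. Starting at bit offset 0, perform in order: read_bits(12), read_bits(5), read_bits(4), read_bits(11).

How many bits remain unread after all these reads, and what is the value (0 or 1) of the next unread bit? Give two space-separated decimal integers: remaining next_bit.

Answer: 16 0

Derivation:
Read 1: bits[0:12] width=12 -> value=3722 (bin 111010001010); offset now 12 = byte 1 bit 4; 36 bits remain
Read 2: bits[12:17] width=5 -> value=6 (bin 00110); offset now 17 = byte 2 bit 1; 31 bits remain
Read 3: bits[17:21] width=4 -> value=8 (bin 1000); offset now 21 = byte 2 bit 5; 27 bits remain
Read 4: bits[21:32] width=11 -> value=1849 (bin 11100111001); offset now 32 = byte 4 bit 0; 16 bits remain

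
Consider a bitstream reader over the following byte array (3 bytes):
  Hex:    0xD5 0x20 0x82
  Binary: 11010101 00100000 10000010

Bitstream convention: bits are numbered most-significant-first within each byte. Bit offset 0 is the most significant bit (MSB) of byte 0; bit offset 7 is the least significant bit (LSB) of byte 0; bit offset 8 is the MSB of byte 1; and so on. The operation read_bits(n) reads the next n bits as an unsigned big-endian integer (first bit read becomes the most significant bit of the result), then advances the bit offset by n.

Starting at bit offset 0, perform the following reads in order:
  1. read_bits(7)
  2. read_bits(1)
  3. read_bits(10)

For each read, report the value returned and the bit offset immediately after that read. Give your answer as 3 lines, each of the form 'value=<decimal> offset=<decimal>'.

Read 1: bits[0:7] width=7 -> value=106 (bin 1101010); offset now 7 = byte 0 bit 7; 17 bits remain
Read 2: bits[7:8] width=1 -> value=1 (bin 1); offset now 8 = byte 1 bit 0; 16 bits remain
Read 3: bits[8:18] width=10 -> value=130 (bin 0010000010); offset now 18 = byte 2 bit 2; 6 bits remain

Answer: value=106 offset=7
value=1 offset=8
value=130 offset=18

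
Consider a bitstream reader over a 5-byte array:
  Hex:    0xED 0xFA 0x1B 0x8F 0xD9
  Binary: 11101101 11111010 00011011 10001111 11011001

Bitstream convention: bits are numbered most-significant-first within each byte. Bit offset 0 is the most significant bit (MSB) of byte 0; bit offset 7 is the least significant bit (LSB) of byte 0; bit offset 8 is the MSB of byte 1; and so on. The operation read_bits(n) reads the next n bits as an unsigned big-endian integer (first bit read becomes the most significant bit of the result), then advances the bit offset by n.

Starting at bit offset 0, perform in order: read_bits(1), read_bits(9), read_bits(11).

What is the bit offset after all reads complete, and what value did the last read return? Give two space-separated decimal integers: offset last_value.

Read 1: bits[0:1] width=1 -> value=1 (bin 1); offset now 1 = byte 0 bit 1; 39 bits remain
Read 2: bits[1:10] width=9 -> value=439 (bin 110110111); offset now 10 = byte 1 bit 2; 30 bits remain
Read 3: bits[10:21] width=11 -> value=1859 (bin 11101000011); offset now 21 = byte 2 bit 5; 19 bits remain

Answer: 21 1859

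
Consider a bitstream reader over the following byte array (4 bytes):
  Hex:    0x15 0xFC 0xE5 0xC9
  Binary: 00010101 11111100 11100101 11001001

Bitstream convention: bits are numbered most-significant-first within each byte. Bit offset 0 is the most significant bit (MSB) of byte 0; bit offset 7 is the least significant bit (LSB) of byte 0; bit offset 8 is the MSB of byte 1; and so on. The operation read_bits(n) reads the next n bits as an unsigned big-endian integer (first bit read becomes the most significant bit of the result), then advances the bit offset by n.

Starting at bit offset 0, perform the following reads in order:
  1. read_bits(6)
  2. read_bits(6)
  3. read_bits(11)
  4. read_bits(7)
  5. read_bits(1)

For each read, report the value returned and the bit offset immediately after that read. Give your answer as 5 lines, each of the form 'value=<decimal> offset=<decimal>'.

Read 1: bits[0:6] width=6 -> value=5 (bin 000101); offset now 6 = byte 0 bit 6; 26 bits remain
Read 2: bits[6:12] width=6 -> value=31 (bin 011111); offset now 12 = byte 1 bit 4; 20 bits remain
Read 3: bits[12:23] width=11 -> value=1650 (bin 11001110010); offset now 23 = byte 2 bit 7; 9 bits remain
Read 4: bits[23:30] width=7 -> value=114 (bin 1110010); offset now 30 = byte 3 bit 6; 2 bits remain
Read 5: bits[30:31] width=1 -> value=0 (bin 0); offset now 31 = byte 3 bit 7; 1 bits remain

Answer: value=5 offset=6
value=31 offset=12
value=1650 offset=23
value=114 offset=30
value=0 offset=31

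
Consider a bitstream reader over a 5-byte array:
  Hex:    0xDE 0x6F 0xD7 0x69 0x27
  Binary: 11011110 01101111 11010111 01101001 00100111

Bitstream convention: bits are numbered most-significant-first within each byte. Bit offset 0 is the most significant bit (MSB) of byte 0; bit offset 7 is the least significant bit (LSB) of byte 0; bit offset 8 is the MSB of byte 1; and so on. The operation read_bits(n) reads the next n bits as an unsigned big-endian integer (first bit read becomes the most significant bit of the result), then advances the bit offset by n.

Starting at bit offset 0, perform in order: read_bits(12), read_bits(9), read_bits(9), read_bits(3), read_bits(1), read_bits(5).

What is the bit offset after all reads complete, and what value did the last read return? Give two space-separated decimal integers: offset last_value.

Read 1: bits[0:12] width=12 -> value=3558 (bin 110111100110); offset now 12 = byte 1 bit 4; 28 bits remain
Read 2: bits[12:21] width=9 -> value=506 (bin 111111010); offset now 21 = byte 2 bit 5; 19 bits remain
Read 3: bits[21:30] width=9 -> value=474 (bin 111011010); offset now 30 = byte 3 bit 6; 10 bits remain
Read 4: bits[30:33] width=3 -> value=2 (bin 010); offset now 33 = byte 4 bit 1; 7 bits remain
Read 5: bits[33:34] width=1 -> value=0 (bin 0); offset now 34 = byte 4 bit 2; 6 bits remain
Read 6: bits[34:39] width=5 -> value=19 (bin 10011); offset now 39 = byte 4 bit 7; 1 bits remain

Answer: 39 19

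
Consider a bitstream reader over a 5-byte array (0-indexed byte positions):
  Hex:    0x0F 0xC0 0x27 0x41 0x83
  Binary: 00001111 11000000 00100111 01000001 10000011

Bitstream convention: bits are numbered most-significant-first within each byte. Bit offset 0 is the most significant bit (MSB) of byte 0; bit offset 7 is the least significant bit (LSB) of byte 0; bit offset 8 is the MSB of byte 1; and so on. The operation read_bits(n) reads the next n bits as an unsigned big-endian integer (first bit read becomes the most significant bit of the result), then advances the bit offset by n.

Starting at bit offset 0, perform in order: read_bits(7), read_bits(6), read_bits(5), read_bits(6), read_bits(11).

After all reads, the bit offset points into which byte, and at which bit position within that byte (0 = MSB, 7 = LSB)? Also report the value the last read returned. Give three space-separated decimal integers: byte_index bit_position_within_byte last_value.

Read 1: bits[0:7] width=7 -> value=7 (bin 0000111); offset now 7 = byte 0 bit 7; 33 bits remain
Read 2: bits[7:13] width=6 -> value=56 (bin 111000); offset now 13 = byte 1 bit 5; 27 bits remain
Read 3: bits[13:18] width=5 -> value=0 (bin 00000); offset now 18 = byte 2 bit 2; 22 bits remain
Read 4: bits[18:24] width=6 -> value=39 (bin 100111); offset now 24 = byte 3 bit 0; 16 bits remain
Read 5: bits[24:35] width=11 -> value=524 (bin 01000001100); offset now 35 = byte 4 bit 3; 5 bits remain

Answer: 4 3 524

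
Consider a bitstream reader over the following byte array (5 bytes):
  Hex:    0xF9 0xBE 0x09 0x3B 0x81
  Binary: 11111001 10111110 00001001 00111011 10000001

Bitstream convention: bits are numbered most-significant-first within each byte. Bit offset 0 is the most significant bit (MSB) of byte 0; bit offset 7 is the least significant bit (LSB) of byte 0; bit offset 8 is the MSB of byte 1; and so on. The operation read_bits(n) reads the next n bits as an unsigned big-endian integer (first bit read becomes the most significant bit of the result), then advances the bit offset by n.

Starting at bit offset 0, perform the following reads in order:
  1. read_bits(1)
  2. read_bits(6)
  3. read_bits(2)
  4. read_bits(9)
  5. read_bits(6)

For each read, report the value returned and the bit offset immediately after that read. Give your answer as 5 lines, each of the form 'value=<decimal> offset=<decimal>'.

Answer: value=1 offset=1
value=60 offset=7
value=3 offset=9
value=248 offset=18
value=9 offset=24

Derivation:
Read 1: bits[0:1] width=1 -> value=1 (bin 1); offset now 1 = byte 0 bit 1; 39 bits remain
Read 2: bits[1:7] width=6 -> value=60 (bin 111100); offset now 7 = byte 0 bit 7; 33 bits remain
Read 3: bits[7:9] width=2 -> value=3 (bin 11); offset now 9 = byte 1 bit 1; 31 bits remain
Read 4: bits[9:18] width=9 -> value=248 (bin 011111000); offset now 18 = byte 2 bit 2; 22 bits remain
Read 5: bits[18:24] width=6 -> value=9 (bin 001001); offset now 24 = byte 3 bit 0; 16 bits remain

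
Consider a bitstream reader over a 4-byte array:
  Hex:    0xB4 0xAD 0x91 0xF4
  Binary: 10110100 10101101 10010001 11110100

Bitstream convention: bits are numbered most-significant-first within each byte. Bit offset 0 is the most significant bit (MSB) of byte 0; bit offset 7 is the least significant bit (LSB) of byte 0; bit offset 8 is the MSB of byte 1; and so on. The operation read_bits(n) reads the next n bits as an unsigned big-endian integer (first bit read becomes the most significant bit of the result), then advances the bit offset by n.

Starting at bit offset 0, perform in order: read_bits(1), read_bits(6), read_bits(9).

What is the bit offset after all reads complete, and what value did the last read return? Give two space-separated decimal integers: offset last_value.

Read 1: bits[0:1] width=1 -> value=1 (bin 1); offset now 1 = byte 0 bit 1; 31 bits remain
Read 2: bits[1:7] width=6 -> value=26 (bin 011010); offset now 7 = byte 0 bit 7; 25 bits remain
Read 3: bits[7:16] width=9 -> value=173 (bin 010101101); offset now 16 = byte 2 bit 0; 16 bits remain

Answer: 16 173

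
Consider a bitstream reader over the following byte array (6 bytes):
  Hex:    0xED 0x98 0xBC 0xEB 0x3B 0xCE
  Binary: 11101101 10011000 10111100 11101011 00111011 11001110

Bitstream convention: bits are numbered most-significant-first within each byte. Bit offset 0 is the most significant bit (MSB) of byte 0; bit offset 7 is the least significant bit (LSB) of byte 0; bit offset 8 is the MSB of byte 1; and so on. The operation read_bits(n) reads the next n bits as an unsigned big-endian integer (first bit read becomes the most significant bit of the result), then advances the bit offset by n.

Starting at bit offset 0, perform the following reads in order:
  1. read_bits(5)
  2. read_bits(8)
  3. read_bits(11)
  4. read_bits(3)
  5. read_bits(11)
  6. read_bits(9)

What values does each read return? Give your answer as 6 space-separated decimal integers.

Read 1: bits[0:5] width=5 -> value=29 (bin 11101); offset now 5 = byte 0 bit 5; 43 bits remain
Read 2: bits[5:13] width=8 -> value=179 (bin 10110011); offset now 13 = byte 1 bit 5; 35 bits remain
Read 3: bits[13:24] width=11 -> value=188 (bin 00010111100); offset now 24 = byte 3 bit 0; 24 bits remain
Read 4: bits[24:27] width=3 -> value=7 (bin 111); offset now 27 = byte 3 bit 3; 21 bits remain
Read 5: bits[27:38] width=11 -> value=718 (bin 01011001110); offset now 38 = byte 4 bit 6; 10 bits remain
Read 6: bits[38:47] width=9 -> value=487 (bin 111100111); offset now 47 = byte 5 bit 7; 1 bits remain

Answer: 29 179 188 7 718 487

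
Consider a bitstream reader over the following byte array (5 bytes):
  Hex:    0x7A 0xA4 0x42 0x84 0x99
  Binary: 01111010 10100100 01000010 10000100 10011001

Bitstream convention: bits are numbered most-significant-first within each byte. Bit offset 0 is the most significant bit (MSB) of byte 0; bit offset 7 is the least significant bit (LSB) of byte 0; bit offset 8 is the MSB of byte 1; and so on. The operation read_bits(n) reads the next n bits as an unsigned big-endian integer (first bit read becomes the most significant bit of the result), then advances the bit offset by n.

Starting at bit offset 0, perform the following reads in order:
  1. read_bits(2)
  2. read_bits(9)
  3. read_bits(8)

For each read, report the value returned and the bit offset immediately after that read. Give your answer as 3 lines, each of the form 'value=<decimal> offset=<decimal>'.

Answer: value=1 offset=2
value=469 offset=11
value=34 offset=19

Derivation:
Read 1: bits[0:2] width=2 -> value=1 (bin 01); offset now 2 = byte 0 bit 2; 38 bits remain
Read 2: bits[2:11] width=9 -> value=469 (bin 111010101); offset now 11 = byte 1 bit 3; 29 bits remain
Read 3: bits[11:19] width=8 -> value=34 (bin 00100010); offset now 19 = byte 2 bit 3; 21 bits remain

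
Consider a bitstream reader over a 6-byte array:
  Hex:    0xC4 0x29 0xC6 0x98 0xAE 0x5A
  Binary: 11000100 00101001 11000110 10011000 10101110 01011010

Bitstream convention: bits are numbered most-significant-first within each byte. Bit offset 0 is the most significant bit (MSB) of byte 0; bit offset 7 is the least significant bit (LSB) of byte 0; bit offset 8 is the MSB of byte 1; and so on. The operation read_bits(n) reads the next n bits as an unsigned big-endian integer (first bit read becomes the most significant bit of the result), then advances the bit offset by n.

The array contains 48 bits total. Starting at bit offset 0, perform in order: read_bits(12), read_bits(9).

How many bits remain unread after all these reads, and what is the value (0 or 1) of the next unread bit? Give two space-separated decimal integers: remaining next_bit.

Answer: 27 1

Derivation:
Read 1: bits[0:12] width=12 -> value=3138 (bin 110001000010); offset now 12 = byte 1 bit 4; 36 bits remain
Read 2: bits[12:21] width=9 -> value=312 (bin 100111000); offset now 21 = byte 2 bit 5; 27 bits remain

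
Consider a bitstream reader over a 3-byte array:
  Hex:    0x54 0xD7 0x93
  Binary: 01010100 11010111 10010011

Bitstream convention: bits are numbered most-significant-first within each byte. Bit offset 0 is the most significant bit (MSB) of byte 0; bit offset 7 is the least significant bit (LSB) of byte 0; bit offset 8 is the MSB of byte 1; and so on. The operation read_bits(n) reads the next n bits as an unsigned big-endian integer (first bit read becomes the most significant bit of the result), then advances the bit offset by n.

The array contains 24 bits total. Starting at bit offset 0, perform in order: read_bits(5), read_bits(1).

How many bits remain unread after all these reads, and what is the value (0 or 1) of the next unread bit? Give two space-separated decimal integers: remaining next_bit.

Read 1: bits[0:5] width=5 -> value=10 (bin 01010); offset now 5 = byte 0 bit 5; 19 bits remain
Read 2: bits[5:6] width=1 -> value=1 (bin 1); offset now 6 = byte 0 bit 6; 18 bits remain

Answer: 18 0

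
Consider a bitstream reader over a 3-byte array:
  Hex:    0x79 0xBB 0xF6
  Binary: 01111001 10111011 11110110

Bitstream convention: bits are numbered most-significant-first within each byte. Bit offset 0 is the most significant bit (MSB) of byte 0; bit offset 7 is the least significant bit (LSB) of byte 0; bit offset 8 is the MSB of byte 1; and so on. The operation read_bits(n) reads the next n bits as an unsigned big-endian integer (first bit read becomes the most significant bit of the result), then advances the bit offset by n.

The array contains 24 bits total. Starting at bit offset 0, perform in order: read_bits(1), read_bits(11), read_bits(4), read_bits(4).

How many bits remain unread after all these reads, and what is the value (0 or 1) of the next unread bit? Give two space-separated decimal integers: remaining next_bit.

Read 1: bits[0:1] width=1 -> value=0 (bin 0); offset now 1 = byte 0 bit 1; 23 bits remain
Read 2: bits[1:12] width=11 -> value=1947 (bin 11110011011); offset now 12 = byte 1 bit 4; 12 bits remain
Read 3: bits[12:16] width=4 -> value=11 (bin 1011); offset now 16 = byte 2 bit 0; 8 bits remain
Read 4: bits[16:20] width=4 -> value=15 (bin 1111); offset now 20 = byte 2 bit 4; 4 bits remain

Answer: 4 0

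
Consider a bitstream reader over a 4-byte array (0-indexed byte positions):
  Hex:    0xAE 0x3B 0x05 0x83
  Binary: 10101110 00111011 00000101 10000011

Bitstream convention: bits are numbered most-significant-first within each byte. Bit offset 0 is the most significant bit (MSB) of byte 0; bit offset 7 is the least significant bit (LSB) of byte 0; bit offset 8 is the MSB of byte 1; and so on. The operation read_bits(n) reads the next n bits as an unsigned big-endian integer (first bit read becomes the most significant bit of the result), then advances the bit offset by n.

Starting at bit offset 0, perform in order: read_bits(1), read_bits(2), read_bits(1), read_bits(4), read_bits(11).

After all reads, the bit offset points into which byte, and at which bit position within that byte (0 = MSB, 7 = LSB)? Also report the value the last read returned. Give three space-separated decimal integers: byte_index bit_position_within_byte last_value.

Read 1: bits[0:1] width=1 -> value=1 (bin 1); offset now 1 = byte 0 bit 1; 31 bits remain
Read 2: bits[1:3] width=2 -> value=1 (bin 01); offset now 3 = byte 0 bit 3; 29 bits remain
Read 3: bits[3:4] width=1 -> value=0 (bin 0); offset now 4 = byte 0 bit 4; 28 bits remain
Read 4: bits[4:8] width=4 -> value=14 (bin 1110); offset now 8 = byte 1 bit 0; 24 bits remain
Read 5: bits[8:19] width=11 -> value=472 (bin 00111011000); offset now 19 = byte 2 bit 3; 13 bits remain

Answer: 2 3 472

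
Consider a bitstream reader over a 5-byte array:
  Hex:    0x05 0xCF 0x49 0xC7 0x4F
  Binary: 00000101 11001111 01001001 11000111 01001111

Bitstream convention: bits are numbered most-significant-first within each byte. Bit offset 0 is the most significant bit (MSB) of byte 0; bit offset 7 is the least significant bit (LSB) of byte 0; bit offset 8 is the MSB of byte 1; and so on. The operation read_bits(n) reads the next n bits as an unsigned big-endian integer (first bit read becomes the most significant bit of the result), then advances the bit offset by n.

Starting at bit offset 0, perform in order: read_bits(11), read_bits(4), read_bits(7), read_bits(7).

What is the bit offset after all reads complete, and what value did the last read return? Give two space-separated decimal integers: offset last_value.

Answer: 29 56

Derivation:
Read 1: bits[0:11] width=11 -> value=46 (bin 00000101110); offset now 11 = byte 1 bit 3; 29 bits remain
Read 2: bits[11:15] width=4 -> value=7 (bin 0111); offset now 15 = byte 1 bit 7; 25 bits remain
Read 3: bits[15:22] width=7 -> value=82 (bin 1010010); offset now 22 = byte 2 bit 6; 18 bits remain
Read 4: bits[22:29] width=7 -> value=56 (bin 0111000); offset now 29 = byte 3 bit 5; 11 bits remain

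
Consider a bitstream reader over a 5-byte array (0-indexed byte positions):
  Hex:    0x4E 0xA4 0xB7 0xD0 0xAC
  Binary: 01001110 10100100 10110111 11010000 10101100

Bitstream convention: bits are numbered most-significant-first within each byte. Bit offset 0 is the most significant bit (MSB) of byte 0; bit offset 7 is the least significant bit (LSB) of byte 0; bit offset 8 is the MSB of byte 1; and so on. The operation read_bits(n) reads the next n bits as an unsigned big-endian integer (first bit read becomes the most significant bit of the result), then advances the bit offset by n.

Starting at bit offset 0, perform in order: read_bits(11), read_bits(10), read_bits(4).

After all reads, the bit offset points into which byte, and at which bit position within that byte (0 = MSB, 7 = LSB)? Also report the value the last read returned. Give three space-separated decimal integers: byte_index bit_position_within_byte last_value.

Read 1: bits[0:11] width=11 -> value=629 (bin 01001110101); offset now 11 = byte 1 bit 3; 29 bits remain
Read 2: bits[11:21] width=10 -> value=150 (bin 0010010110); offset now 21 = byte 2 bit 5; 19 bits remain
Read 3: bits[21:25] width=4 -> value=15 (bin 1111); offset now 25 = byte 3 bit 1; 15 bits remain

Answer: 3 1 15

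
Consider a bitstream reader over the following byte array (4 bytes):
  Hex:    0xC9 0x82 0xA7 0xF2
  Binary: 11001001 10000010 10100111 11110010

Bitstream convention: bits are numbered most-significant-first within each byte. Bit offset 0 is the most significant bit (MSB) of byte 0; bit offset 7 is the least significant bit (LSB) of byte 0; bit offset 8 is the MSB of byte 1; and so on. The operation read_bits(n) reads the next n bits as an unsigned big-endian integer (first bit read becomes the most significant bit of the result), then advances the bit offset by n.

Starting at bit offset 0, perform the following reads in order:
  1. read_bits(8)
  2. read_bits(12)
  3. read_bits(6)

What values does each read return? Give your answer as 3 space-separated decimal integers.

Read 1: bits[0:8] width=8 -> value=201 (bin 11001001); offset now 8 = byte 1 bit 0; 24 bits remain
Read 2: bits[8:20] width=12 -> value=2090 (bin 100000101010); offset now 20 = byte 2 bit 4; 12 bits remain
Read 3: bits[20:26] width=6 -> value=31 (bin 011111); offset now 26 = byte 3 bit 2; 6 bits remain

Answer: 201 2090 31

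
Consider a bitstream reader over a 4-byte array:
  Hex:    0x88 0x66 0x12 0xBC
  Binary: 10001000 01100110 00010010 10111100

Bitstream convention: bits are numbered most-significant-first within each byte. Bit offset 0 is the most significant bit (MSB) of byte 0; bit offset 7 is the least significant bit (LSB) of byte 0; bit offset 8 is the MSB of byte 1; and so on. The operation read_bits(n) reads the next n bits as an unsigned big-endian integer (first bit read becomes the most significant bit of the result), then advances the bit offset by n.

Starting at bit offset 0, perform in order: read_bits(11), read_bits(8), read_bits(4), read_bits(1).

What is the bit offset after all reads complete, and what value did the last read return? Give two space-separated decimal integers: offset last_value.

Read 1: bits[0:11] width=11 -> value=1091 (bin 10001000011); offset now 11 = byte 1 bit 3; 21 bits remain
Read 2: bits[11:19] width=8 -> value=48 (bin 00110000); offset now 19 = byte 2 bit 3; 13 bits remain
Read 3: bits[19:23] width=4 -> value=9 (bin 1001); offset now 23 = byte 2 bit 7; 9 bits remain
Read 4: bits[23:24] width=1 -> value=0 (bin 0); offset now 24 = byte 3 bit 0; 8 bits remain

Answer: 24 0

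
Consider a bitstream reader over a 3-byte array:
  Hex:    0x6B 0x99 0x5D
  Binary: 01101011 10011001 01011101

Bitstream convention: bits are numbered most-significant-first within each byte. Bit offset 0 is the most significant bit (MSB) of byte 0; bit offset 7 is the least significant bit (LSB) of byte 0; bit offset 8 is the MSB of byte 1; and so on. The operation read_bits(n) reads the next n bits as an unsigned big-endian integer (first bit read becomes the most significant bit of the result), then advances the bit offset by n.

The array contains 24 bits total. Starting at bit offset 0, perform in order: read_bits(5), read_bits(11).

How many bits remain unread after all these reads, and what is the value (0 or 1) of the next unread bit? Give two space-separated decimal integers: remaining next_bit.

Answer: 8 0

Derivation:
Read 1: bits[0:5] width=5 -> value=13 (bin 01101); offset now 5 = byte 0 bit 5; 19 bits remain
Read 2: bits[5:16] width=11 -> value=921 (bin 01110011001); offset now 16 = byte 2 bit 0; 8 bits remain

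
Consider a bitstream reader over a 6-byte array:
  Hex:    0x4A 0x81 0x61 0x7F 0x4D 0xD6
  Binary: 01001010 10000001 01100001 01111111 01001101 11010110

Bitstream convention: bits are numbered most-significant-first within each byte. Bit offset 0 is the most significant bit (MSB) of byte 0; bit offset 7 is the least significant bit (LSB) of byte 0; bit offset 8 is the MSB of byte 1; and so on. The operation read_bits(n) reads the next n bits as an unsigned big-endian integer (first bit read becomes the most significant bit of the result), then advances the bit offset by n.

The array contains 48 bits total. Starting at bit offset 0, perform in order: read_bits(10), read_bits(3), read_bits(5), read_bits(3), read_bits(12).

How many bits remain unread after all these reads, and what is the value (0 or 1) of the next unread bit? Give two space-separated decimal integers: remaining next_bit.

Read 1: bits[0:10] width=10 -> value=298 (bin 0100101010); offset now 10 = byte 1 bit 2; 38 bits remain
Read 2: bits[10:13] width=3 -> value=0 (bin 000); offset now 13 = byte 1 bit 5; 35 bits remain
Read 3: bits[13:18] width=5 -> value=5 (bin 00101); offset now 18 = byte 2 bit 2; 30 bits remain
Read 4: bits[18:21] width=3 -> value=4 (bin 100); offset now 21 = byte 2 bit 5; 27 bits remain
Read 5: bits[21:33] width=12 -> value=766 (bin 001011111110); offset now 33 = byte 4 bit 1; 15 bits remain

Answer: 15 1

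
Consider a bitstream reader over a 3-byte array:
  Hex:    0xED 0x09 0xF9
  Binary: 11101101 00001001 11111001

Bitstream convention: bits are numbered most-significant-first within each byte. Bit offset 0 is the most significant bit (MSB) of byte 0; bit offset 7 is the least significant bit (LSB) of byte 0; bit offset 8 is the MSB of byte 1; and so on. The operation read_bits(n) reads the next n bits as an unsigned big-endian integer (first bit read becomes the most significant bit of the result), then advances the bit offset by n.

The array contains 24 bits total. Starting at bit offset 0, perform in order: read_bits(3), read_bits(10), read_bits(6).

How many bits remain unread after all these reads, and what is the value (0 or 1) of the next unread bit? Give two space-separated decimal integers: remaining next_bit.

Read 1: bits[0:3] width=3 -> value=7 (bin 111); offset now 3 = byte 0 bit 3; 21 bits remain
Read 2: bits[3:13] width=10 -> value=417 (bin 0110100001); offset now 13 = byte 1 bit 5; 11 bits remain
Read 3: bits[13:19] width=6 -> value=15 (bin 001111); offset now 19 = byte 2 bit 3; 5 bits remain

Answer: 5 1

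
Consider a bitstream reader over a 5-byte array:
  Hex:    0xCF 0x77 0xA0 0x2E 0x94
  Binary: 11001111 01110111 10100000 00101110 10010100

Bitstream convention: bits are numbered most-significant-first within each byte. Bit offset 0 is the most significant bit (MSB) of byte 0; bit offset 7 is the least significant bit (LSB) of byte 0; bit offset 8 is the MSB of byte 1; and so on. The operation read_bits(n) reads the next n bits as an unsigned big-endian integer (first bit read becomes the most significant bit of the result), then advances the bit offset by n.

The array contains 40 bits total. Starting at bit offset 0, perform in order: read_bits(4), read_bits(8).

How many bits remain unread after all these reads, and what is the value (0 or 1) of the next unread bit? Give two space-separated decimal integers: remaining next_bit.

Read 1: bits[0:4] width=4 -> value=12 (bin 1100); offset now 4 = byte 0 bit 4; 36 bits remain
Read 2: bits[4:12] width=8 -> value=247 (bin 11110111); offset now 12 = byte 1 bit 4; 28 bits remain

Answer: 28 0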